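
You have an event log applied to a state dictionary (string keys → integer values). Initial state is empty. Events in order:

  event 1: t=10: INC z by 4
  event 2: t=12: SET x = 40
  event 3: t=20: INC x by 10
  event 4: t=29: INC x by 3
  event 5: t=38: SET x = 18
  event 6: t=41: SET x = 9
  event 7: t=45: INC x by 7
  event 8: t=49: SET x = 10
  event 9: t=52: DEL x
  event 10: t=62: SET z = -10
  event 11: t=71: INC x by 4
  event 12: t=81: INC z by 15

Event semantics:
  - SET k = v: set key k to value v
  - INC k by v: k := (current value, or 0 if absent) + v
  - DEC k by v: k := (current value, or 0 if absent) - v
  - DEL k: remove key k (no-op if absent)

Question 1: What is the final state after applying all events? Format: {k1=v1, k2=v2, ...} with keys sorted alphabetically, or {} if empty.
Answer: {x=4, z=5}

Derivation:
  after event 1 (t=10: INC z by 4): {z=4}
  after event 2 (t=12: SET x = 40): {x=40, z=4}
  after event 3 (t=20: INC x by 10): {x=50, z=4}
  after event 4 (t=29: INC x by 3): {x=53, z=4}
  after event 5 (t=38: SET x = 18): {x=18, z=4}
  after event 6 (t=41: SET x = 9): {x=9, z=4}
  after event 7 (t=45: INC x by 7): {x=16, z=4}
  after event 8 (t=49: SET x = 10): {x=10, z=4}
  after event 9 (t=52: DEL x): {z=4}
  after event 10 (t=62: SET z = -10): {z=-10}
  after event 11 (t=71: INC x by 4): {x=4, z=-10}
  after event 12 (t=81: INC z by 15): {x=4, z=5}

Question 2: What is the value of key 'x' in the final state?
Track key 'x' through all 12 events:
  event 1 (t=10: INC z by 4): x unchanged
  event 2 (t=12: SET x = 40): x (absent) -> 40
  event 3 (t=20: INC x by 10): x 40 -> 50
  event 4 (t=29: INC x by 3): x 50 -> 53
  event 5 (t=38: SET x = 18): x 53 -> 18
  event 6 (t=41: SET x = 9): x 18 -> 9
  event 7 (t=45: INC x by 7): x 9 -> 16
  event 8 (t=49: SET x = 10): x 16 -> 10
  event 9 (t=52: DEL x): x 10 -> (absent)
  event 10 (t=62: SET z = -10): x unchanged
  event 11 (t=71: INC x by 4): x (absent) -> 4
  event 12 (t=81: INC z by 15): x unchanged
Final: x = 4

Answer: 4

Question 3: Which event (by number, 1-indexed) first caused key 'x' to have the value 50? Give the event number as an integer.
Answer: 3

Derivation:
Looking for first event where x becomes 50:
  event 2: x = 40
  event 3: x 40 -> 50  <-- first match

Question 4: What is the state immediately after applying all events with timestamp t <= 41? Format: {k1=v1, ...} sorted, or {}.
Answer: {x=9, z=4}

Derivation:
Apply events with t <= 41 (6 events):
  after event 1 (t=10: INC z by 4): {z=4}
  after event 2 (t=12: SET x = 40): {x=40, z=4}
  after event 3 (t=20: INC x by 10): {x=50, z=4}
  after event 4 (t=29: INC x by 3): {x=53, z=4}
  after event 5 (t=38: SET x = 18): {x=18, z=4}
  after event 6 (t=41: SET x = 9): {x=9, z=4}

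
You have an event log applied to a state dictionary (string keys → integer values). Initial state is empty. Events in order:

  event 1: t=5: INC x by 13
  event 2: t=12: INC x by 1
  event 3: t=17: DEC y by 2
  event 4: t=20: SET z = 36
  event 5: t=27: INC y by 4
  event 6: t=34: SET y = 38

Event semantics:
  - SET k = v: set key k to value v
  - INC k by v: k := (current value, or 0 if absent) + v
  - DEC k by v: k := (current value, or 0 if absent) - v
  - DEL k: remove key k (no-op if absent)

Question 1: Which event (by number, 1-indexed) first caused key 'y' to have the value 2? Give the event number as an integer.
Looking for first event where y becomes 2:
  event 3: y = -2
  event 4: y = -2
  event 5: y -2 -> 2  <-- first match

Answer: 5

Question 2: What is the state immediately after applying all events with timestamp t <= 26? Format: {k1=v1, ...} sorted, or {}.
Apply events with t <= 26 (4 events):
  after event 1 (t=5: INC x by 13): {x=13}
  after event 2 (t=12: INC x by 1): {x=14}
  after event 3 (t=17: DEC y by 2): {x=14, y=-2}
  after event 4 (t=20: SET z = 36): {x=14, y=-2, z=36}

Answer: {x=14, y=-2, z=36}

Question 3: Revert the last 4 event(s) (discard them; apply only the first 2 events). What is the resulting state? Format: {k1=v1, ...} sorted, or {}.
Answer: {x=14}

Derivation:
Keep first 2 events (discard last 4):
  after event 1 (t=5: INC x by 13): {x=13}
  after event 2 (t=12: INC x by 1): {x=14}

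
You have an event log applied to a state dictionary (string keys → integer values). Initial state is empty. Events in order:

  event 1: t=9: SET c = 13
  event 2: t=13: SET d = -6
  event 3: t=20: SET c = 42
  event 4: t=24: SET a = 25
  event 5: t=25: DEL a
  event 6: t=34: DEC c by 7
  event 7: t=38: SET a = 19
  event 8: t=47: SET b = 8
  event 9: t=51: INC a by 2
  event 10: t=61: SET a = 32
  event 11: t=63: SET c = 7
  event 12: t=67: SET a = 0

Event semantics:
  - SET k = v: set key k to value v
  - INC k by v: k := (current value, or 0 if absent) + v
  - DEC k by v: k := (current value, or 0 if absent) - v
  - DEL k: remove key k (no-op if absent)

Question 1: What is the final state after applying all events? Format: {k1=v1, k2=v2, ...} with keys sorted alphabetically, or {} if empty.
Answer: {a=0, b=8, c=7, d=-6}

Derivation:
  after event 1 (t=9: SET c = 13): {c=13}
  after event 2 (t=13: SET d = -6): {c=13, d=-6}
  after event 3 (t=20: SET c = 42): {c=42, d=-6}
  after event 4 (t=24: SET a = 25): {a=25, c=42, d=-6}
  after event 5 (t=25: DEL a): {c=42, d=-6}
  after event 6 (t=34: DEC c by 7): {c=35, d=-6}
  after event 7 (t=38: SET a = 19): {a=19, c=35, d=-6}
  after event 8 (t=47: SET b = 8): {a=19, b=8, c=35, d=-6}
  after event 9 (t=51: INC a by 2): {a=21, b=8, c=35, d=-6}
  after event 10 (t=61: SET a = 32): {a=32, b=8, c=35, d=-6}
  after event 11 (t=63: SET c = 7): {a=32, b=8, c=7, d=-6}
  after event 12 (t=67: SET a = 0): {a=0, b=8, c=7, d=-6}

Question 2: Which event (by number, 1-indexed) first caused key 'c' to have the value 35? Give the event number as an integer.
Answer: 6

Derivation:
Looking for first event where c becomes 35:
  event 1: c = 13
  event 2: c = 13
  event 3: c = 42
  event 4: c = 42
  event 5: c = 42
  event 6: c 42 -> 35  <-- first match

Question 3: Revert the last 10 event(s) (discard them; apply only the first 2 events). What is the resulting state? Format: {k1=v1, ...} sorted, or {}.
Answer: {c=13, d=-6}

Derivation:
Keep first 2 events (discard last 10):
  after event 1 (t=9: SET c = 13): {c=13}
  after event 2 (t=13: SET d = -6): {c=13, d=-6}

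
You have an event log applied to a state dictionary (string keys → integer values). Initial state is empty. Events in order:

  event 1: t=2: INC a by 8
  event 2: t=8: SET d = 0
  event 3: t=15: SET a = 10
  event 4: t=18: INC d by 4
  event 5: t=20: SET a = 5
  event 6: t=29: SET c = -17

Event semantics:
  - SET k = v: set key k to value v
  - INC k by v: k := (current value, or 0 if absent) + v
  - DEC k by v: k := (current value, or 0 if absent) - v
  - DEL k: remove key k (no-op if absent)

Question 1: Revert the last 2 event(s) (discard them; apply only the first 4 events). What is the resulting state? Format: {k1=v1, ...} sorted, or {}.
Keep first 4 events (discard last 2):
  after event 1 (t=2: INC a by 8): {a=8}
  after event 2 (t=8: SET d = 0): {a=8, d=0}
  after event 3 (t=15: SET a = 10): {a=10, d=0}
  after event 4 (t=18: INC d by 4): {a=10, d=4}

Answer: {a=10, d=4}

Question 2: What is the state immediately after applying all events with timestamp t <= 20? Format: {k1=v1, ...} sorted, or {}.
Apply events with t <= 20 (5 events):
  after event 1 (t=2: INC a by 8): {a=8}
  after event 2 (t=8: SET d = 0): {a=8, d=0}
  after event 3 (t=15: SET a = 10): {a=10, d=0}
  after event 4 (t=18: INC d by 4): {a=10, d=4}
  after event 5 (t=20: SET a = 5): {a=5, d=4}

Answer: {a=5, d=4}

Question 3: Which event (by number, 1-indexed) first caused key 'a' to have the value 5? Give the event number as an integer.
Looking for first event where a becomes 5:
  event 1: a = 8
  event 2: a = 8
  event 3: a = 10
  event 4: a = 10
  event 5: a 10 -> 5  <-- first match

Answer: 5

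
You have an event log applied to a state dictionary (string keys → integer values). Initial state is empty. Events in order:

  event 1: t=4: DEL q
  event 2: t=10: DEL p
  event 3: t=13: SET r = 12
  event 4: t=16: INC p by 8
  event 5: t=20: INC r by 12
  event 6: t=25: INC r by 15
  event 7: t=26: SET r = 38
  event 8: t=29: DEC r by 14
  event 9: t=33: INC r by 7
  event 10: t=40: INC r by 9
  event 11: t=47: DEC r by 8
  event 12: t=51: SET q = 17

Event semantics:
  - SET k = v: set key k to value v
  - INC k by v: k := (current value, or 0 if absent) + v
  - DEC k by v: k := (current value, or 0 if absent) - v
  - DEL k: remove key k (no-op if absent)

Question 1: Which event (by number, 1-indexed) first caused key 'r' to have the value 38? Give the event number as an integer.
Answer: 7

Derivation:
Looking for first event where r becomes 38:
  event 3: r = 12
  event 4: r = 12
  event 5: r = 24
  event 6: r = 39
  event 7: r 39 -> 38  <-- first match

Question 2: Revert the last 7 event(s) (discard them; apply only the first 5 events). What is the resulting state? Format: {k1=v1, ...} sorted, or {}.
Keep first 5 events (discard last 7):
  after event 1 (t=4: DEL q): {}
  after event 2 (t=10: DEL p): {}
  after event 3 (t=13: SET r = 12): {r=12}
  after event 4 (t=16: INC p by 8): {p=8, r=12}
  after event 5 (t=20: INC r by 12): {p=8, r=24}

Answer: {p=8, r=24}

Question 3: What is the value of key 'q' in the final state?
Answer: 17

Derivation:
Track key 'q' through all 12 events:
  event 1 (t=4: DEL q): q (absent) -> (absent)
  event 2 (t=10: DEL p): q unchanged
  event 3 (t=13: SET r = 12): q unchanged
  event 4 (t=16: INC p by 8): q unchanged
  event 5 (t=20: INC r by 12): q unchanged
  event 6 (t=25: INC r by 15): q unchanged
  event 7 (t=26: SET r = 38): q unchanged
  event 8 (t=29: DEC r by 14): q unchanged
  event 9 (t=33: INC r by 7): q unchanged
  event 10 (t=40: INC r by 9): q unchanged
  event 11 (t=47: DEC r by 8): q unchanged
  event 12 (t=51: SET q = 17): q (absent) -> 17
Final: q = 17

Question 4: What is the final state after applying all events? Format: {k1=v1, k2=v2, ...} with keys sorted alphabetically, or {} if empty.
Answer: {p=8, q=17, r=32}

Derivation:
  after event 1 (t=4: DEL q): {}
  after event 2 (t=10: DEL p): {}
  after event 3 (t=13: SET r = 12): {r=12}
  after event 4 (t=16: INC p by 8): {p=8, r=12}
  after event 5 (t=20: INC r by 12): {p=8, r=24}
  after event 6 (t=25: INC r by 15): {p=8, r=39}
  after event 7 (t=26: SET r = 38): {p=8, r=38}
  after event 8 (t=29: DEC r by 14): {p=8, r=24}
  after event 9 (t=33: INC r by 7): {p=8, r=31}
  after event 10 (t=40: INC r by 9): {p=8, r=40}
  after event 11 (t=47: DEC r by 8): {p=8, r=32}
  after event 12 (t=51: SET q = 17): {p=8, q=17, r=32}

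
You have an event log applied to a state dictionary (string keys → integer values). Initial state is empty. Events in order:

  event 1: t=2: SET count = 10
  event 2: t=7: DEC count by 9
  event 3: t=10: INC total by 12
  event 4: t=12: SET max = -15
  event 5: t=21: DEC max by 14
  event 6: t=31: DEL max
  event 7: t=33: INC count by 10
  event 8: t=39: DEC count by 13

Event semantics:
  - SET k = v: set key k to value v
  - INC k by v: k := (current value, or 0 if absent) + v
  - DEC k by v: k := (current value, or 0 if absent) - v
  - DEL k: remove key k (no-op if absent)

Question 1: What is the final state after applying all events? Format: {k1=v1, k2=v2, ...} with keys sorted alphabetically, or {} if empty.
  after event 1 (t=2: SET count = 10): {count=10}
  after event 2 (t=7: DEC count by 9): {count=1}
  after event 3 (t=10: INC total by 12): {count=1, total=12}
  after event 4 (t=12: SET max = -15): {count=1, max=-15, total=12}
  after event 5 (t=21: DEC max by 14): {count=1, max=-29, total=12}
  after event 6 (t=31: DEL max): {count=1, total=12}
  after event 7 (t=33: INC count by 10): {count=11, total=12}
  after event 8 (t=39: DEC count by 13): {count=-2, total=12}

Answer: {count=-2, total=12}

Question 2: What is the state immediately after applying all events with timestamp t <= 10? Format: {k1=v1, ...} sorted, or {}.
Apply events with t <= 10 (3 events):
  after event 1 (t=2: SET count = 10): {count=10}
  after event 2 (t=7: DEC count by 9): {count=1}
  after event 3 (t=10: INC total by 12): {count=1, total=12}

Answer: {count=1, total=12}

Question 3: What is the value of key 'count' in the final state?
Track key 'count' through all 8 events:
  event 1 (t=2: SET count = 10): count (absent) -> 10
  event 2 (t=7: DEC count by 9): count 10 -> 1
  event 3 (t=10: INC total by 12): count unchanged
  event 4 (t=12: SET max = -15): count unchanged
  event 5 (t=21: DEC max by 14): count unchanged
  event 6 (t=31: DEL max): count unchanged
  event 7 (t=33: INC count by 10): count 1 -> 11
  event 8 (t=39: DEC count by 13): count 11 -> -2
Final: count = -2

Answer: -2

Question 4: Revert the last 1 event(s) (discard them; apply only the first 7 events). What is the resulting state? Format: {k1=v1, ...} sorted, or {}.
Answer: {count=11, total=12}

Derivation:
Keep first 7 events (discard last 1):
  after event 1 (t=2: SET count = 10): {count=10}
  after event 2 (t=7: DEC count by 9): {count=1}
  after event 3 (t=10: INC total by 12): {count=1, total=12}
  after event 4 (t=12: SET max = -15): {count=1, max=-15, total=12}
  after event 5 (t=21: DEC max by 14): {count=1, max=-29, total=12}
  after event 6 (t=31: DEL max): {count=1, total=12}
  after event 7 (t=33: INC count by 10): {count=11, total=12}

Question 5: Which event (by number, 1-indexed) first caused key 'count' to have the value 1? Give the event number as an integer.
Answer: 2

Derivation:
Looking for first event where count becomes 1:
  event 1: count = 10
  event 2: count 10 -> 1  <-- first match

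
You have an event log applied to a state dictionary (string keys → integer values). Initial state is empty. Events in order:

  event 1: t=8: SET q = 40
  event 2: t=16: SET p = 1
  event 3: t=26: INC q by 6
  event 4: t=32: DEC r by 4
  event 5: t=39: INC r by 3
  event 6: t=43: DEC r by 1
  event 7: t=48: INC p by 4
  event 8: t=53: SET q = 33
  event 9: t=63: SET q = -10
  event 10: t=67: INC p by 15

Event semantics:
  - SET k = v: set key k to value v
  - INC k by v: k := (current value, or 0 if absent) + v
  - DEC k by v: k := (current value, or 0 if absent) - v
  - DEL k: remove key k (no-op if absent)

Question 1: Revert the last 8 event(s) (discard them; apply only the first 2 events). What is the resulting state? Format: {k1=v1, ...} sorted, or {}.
Keep first 2 events (discard last 8):
  after event 1 (t=8: SET q = 40): {q=40}
  after event 2 (t=16: SET p = 1): {p=1, q=40}

Answer: {p=1, q=40}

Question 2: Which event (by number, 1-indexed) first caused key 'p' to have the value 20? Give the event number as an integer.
Answer: 10

Derivation:
Looking for first event where p becomes 20:
  event 2: p = 1
  event 3: p = 1
  event 4: p = 1
  event 5: p = 1
  event 6: p = 1
  event 7: p = 5
  event 8: p = 5
  event 9: p = 5
  event 10: p 5 -> 20  <-- first match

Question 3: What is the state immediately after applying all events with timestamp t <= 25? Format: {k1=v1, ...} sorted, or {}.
Answer: {p=1, q=40}

Derivation:
Apply events with t <= 25 (2 events):
  after event 1 (t=8: SET q = 40): {q=40}
  after event 2 (t=16: SET p = 1): {p=1, q=40}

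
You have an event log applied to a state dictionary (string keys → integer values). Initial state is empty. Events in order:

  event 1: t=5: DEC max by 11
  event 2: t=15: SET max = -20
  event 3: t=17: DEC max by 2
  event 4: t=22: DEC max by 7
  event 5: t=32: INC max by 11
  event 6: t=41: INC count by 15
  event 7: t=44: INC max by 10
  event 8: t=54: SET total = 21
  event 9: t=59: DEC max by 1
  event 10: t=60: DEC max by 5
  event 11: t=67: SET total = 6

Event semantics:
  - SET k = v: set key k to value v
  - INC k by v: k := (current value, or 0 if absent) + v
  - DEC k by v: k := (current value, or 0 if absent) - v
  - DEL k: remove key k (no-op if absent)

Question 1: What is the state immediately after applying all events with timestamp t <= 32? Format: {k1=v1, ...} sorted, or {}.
Apply events with t <= 32 (5 events):
  after event 1 (t=5: DEC max by 11): {max=-11}
  after event 2 (t=15: SET max = -20): {max=-20}
  after event 3 (t=17: DEC max by 2): {max=-22}
  after event 4 (t=22: DEC max by 7): {max=-29}
  after event 5 (t=32: INC max by 11): {max=-18}

Answer: {max=-18}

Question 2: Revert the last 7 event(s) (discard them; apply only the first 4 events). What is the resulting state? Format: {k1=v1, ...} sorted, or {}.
Keep first 4 events (discard last 7):
  after event 1 (t=5: DEC max by 11): {max=-11}
  after event 2 (t=15: SET max = -20): {max=-20}
  after event 3 (t=17: DEC max by 2): {max=-22}
  after event 4 (t=22: DEC max by 7): {max=-29}

Answer: {max=-29}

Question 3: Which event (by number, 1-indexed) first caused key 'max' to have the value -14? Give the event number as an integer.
Looking for first event where max becomes -14:
  event 1: max = -11
  event 2: max = -20
  event 3: max = -22
  event 4: max = -29
  event 5: max = -18
  event 6: max = -18
  event 7: max = -8
  event 8: max = -8
  event 9: max = -9
  event 10: max -9 -> -14  <-- first match

Answer: 10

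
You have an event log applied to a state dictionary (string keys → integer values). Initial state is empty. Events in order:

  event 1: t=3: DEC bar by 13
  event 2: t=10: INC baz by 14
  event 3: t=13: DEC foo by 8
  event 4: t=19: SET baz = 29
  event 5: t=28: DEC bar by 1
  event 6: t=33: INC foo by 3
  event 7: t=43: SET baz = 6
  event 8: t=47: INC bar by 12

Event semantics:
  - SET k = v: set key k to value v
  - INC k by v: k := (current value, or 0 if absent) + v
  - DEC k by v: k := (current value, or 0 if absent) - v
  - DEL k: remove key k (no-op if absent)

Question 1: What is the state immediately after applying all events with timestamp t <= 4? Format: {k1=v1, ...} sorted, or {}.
Answer: {bar=-13}

Derivation:
Apply events with t <= 4 (1 events):
  after event 1 (t=3: DEC bar by 13): {bar=-13}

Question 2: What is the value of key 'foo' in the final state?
Track key 'foo' through all 8 events:
  event 1 (t=3: DEC bar by 13): foo unchanged
  event 2 (t=10: INC baz by 14): foo unchanged
  event 3 (t=13: DEC foo by 8): foo (absent) -> -8
  event 4 (t=19: SET baz = 29): foo unchanged
  event 5 (t=28: DEC bar by 1): foo unchanged
  event 6 (t=33: INC foo by 3): foo -8 -> -5
  event 7 (t=43: SET baz = 6): foo unchanged
  event 8 (t=47: INC bar by 12): foo unchanged
Final: foo = -5

Answer: -5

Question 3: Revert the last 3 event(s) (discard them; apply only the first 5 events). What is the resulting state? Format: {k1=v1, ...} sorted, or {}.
Answer: {bar=-14, baz=29, foo=-8}

Derivation:
Keep first 5 events (discard last 3):
  after event 1 (t=3: DEC bar by 13): {bar=-13}
  after event 2 (t=10: INC baz by 14): {bar=-13, baz=14}
  after event 3 (t=13: DEC foo by 8): {bar=-13, baz=14, foo=-8}
  after event 4 (t=19: SET baz = 29): {bar=-13, baz=29, foo=-8}
  after event 5 (t=28: DEC bar by 1): {bar=-14, baz=29, foo=-8}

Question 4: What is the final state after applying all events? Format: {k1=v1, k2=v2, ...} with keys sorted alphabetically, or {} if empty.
Answer: {bar=-2, baz=6, foo=-5}

Derivation:
  after event 1 (t=3: DEC bar by 13): {bar=-13}
  after event 2 (t=10: INC baz by 14): {bar=-13, baz=14}
  after event 3 (t=13: DEC foo by 8): {bar=-13, baz=14, foo=-8}
  after event 4 (t=19: SET baz = 29): {bar=-13, baz=29, foo=-8}
  after event 5 (t=28: DEC bar by 1): {bar=-14, baz=29, foo=-8}
  after event 6 (t=33: INC foo by 3): {bar=-14, baz=29, foo=-5}
  after event 7 (t=43: SET baz = 6): {bar=-14, baz=6, foo=-5}
  after event 8 (t=47: INC bar by 12): {bar=-2, baz=6, foo=-5}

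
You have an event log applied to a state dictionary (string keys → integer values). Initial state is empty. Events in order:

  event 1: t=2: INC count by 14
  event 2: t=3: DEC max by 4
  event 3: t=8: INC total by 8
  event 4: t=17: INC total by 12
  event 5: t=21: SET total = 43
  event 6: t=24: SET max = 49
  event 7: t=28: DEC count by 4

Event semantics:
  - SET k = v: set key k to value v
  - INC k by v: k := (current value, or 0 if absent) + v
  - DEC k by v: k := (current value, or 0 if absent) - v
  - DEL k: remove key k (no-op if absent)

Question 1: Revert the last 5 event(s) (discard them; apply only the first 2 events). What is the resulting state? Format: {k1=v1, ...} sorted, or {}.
Answer: {count=14, max=-4}

Derivation:
Keep first 2 events (discard last 5):
  after event 1 (t=2: INC count by 14): {count=14}
  after event 2 (t=3: DEC max by 4): {count=14, max=-4}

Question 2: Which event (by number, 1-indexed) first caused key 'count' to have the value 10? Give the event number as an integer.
Looking for first event where count becomes 10:
  event 1: count = 14
  event 2: count = 14
  event 3: count = 14
  event 4: count = 14
  event 5: count = 14
  event 6: count = 14
  event 7: count 14 -> 10  <-- first match

Answer: 7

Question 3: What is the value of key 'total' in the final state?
Answer: 43

Derivation:
Track key 'total' through all 7 events:
  event 1 (t=2: INC count by 14): total unchanged
  event 2 (t=3: DEC max by 4): total unchanged
  event 3 (t=8: INC total by 8): total (absent) -> 8
  event 4 (t=17: INC total by 12): total 8 -> 20
  event 5 (t=21: SET total = 43): total 20 -> 43
  event 6 (t=24: SET max = 49): total unchanged
  event 7 (t=28: DEC count by 4): total unchanged
Final: total = 43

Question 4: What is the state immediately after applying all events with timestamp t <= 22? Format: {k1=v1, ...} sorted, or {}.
Apply events with t <= 22 (5 events):
  after event 1 (t=2: INC count by 14): {count=14}
  after event 2 (t=3: DEC max by 4): {count=14, max=-4}
  after event 3 (t=8: INC total by 8): {count=14, max=-4, total=8}
  after event 4 (t=17: INC total by 12): {count=14, max=-4, total=20}
  after event 5 (t=21: SET total = 43): {count=14, max=-4, total=43}

Answer: {count=14, max=-4, total=43}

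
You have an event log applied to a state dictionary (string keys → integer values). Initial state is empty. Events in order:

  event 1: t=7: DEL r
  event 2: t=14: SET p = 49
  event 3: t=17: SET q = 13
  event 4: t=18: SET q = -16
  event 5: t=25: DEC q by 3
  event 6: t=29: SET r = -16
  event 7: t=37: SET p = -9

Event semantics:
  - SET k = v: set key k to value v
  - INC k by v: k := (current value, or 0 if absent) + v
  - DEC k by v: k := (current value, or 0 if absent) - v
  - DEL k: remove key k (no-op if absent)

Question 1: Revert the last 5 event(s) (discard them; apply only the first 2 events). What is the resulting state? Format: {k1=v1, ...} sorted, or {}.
Keep first 2 events (discard last 5):
  after event 1 (t=7: DEL r): {}
  after event 2 (t=14: SET p = 49): {p=49}

Answer: {p=49}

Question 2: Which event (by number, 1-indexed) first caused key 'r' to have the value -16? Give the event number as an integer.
Looking for first event where r becomes -16:
  event 6: r (absent) -> -16  <-- first match

Answer: 6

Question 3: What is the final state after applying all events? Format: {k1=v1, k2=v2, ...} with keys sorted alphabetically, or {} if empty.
Answer: {p=-9, q=-19, r=-16}

Derivation:
  after event 1 (t=7: DEL r): {}
  after event 2 (t=14: SET p = 49): {p=49}
  after event 3 (t=17: SET q = 13): {p=49, q=13}
  after event 4 (t=18: SET q = -16): {p=49, q=-16}
  after event 5 (t=25: DEC q by 3): {p=49, q=-19}
  after event 6 (t=29: SET r = -16): {p=49, q=-19, r=-16}
  after event 7 (t=37: SET p = -9): {p=-9, q=-19, r=-16}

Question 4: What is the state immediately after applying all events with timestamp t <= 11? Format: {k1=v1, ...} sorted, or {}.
Answer: {}

Derivation:
Apply events with t <= 11 (1 events):
  after event 1 (t=7: DEL r): {}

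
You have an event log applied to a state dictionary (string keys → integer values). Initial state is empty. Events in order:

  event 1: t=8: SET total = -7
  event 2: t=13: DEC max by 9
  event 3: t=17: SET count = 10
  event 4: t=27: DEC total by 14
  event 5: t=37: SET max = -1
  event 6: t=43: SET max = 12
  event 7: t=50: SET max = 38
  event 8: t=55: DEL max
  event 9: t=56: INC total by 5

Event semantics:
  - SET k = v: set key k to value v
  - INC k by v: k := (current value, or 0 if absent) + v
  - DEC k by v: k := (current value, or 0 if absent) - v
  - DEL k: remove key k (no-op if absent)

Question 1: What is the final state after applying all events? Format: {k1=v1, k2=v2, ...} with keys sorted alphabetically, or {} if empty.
Answer: {count=10, total=-16}

Derivation:
  after event 1 (t=8: SET total = -7): {total=-7}
  after event 2 (t=13: DEC max by 9): {max=-9, total=-7}
  after event 3 (t=17: SET count = 10): {count=10, max=-9, total=-7}
  after event 4 (t=27: DEC total by 14): {count=10, max=-9, total=-21}
  after event 5 (t=37: SET max = -1): {count=10, max=-1, total=-21}
  after event 6 (t=43: SET max = 12): {count=10, max=12, total=-21}
  after event 7 (t=50: SET max = 38): {count=10, max=38, total=-21}
  after event 8 (t=55: DEL max): {count=10, total=-21}
  after event 9 (t=56: INC total by 5): {count=10, total=-16}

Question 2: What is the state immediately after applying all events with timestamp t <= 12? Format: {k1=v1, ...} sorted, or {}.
Answer: {total=-7}

Derivation:
Apply events with t <= 12 (1 events):
  after event 1 (t=8: SET total = -7): {total=-7}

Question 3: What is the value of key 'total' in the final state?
Answer: -16

Derivation:
Track key 'total' through all 9 events:
  event 1 (t=8: SET total = -7): total (absent) -> -7
  event 2 (t=13: DEC max by 9): total unchanged
  event 3 (t=17: SET count = 10): total unchanged
  event 4 (t=27: DEC total by 14): total -7 -> -21
  event 5 (t=37: SET max = -1): total unchanged
  event 6 (t=43: SET max = 12): total unchanged
  event 7 (t=50: SET max = 38): total unchanged
  event 8 (t=55: DEL max): total unchanged
  event 9 (t=56: INC total by 5): total -21 -> -16
Final: total = -16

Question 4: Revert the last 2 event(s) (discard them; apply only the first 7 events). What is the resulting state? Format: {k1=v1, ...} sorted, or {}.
Answer: {count=10, max=38, total=-21}

Derivation:
Keep first 7 events (discard last 2):
  after event 1 (t=8: SET total = -7): {total=-7}
  after event 2 (t=13: DEC max by 9): {max=-9, total=-7}
  after event 3 (t=17: SET count = 10): {count=10, max=-9, total=-7}
  after event 4 (t=27: DEC total by 14): {count=10, max=-9, total=-21}
  after event 5 (t=37: SET max = -1): {count=10, max=-1, total=-21}
  after event 6 (t=43: SET max = 12): {count=10, max=12, total=-21}
  after event 7 (t=50: SET max = 38): {count=10, max=38, total=-21}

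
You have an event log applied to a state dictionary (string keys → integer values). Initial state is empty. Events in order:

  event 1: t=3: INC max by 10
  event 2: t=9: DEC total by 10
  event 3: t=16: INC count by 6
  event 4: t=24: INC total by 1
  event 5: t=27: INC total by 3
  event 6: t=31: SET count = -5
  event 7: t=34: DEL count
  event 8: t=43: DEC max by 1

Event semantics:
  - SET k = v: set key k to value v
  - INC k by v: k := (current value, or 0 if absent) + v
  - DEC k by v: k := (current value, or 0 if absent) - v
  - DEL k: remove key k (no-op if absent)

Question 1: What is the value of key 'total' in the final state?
Answer: -6

Derivation:
Track key 'total' through all 8 events:
  event 1 (t=3: INC max by 10): total unchanged
  event 2 (t=9: DEC total by 10): total (absent) -> -10
  event 3 (t=16: INC count by 6): total unchanged
  event 4 (t=24: INC total by 1): total -10 -> -9
  event 5 (t=27: INC total by 3): total -9 -> -6
  event 6 (t=31: SET count = -5): total unchanged
  event 7 (t=34: DEL count): total unchanged
  event 8 (t=43: DEC max by 1): total unchanged
Final: total = -6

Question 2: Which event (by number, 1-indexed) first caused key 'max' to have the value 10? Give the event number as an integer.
Answer: 1

Derivation:
Looking for first event where max becomes 10:
  event 1: max (absent) -> 10  <-- first match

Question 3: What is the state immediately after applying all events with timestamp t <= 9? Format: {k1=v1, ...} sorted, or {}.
Apply events with t <= 9 (2 events):
  after event 1 (t=3: INC max by 10): {max=10}
  after event 2 (t=9: DEC total by 10): {max=10, total=-10}

Answer: {max=10, total=-10}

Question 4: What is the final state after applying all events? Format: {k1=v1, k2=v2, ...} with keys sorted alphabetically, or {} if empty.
Answer: {max=9, total=-6}

Derivation:
  after event 1 (t=3: INC max by 10): {max=10}
  after event 2 (t=9: DEC total by 10): {max=10, total=-10}
  after event 3 (t=16: INC count by 6): {count=6, max=10, total=-10}
  after event 4 (t=24: INC total by 1): {count=6, max=10, total=-9}
  after event 5 (t=27: INC total by 3): {count=6, max=10, total=-6}
  after event 6 (t=31: SET count = -5): {count=-5, max=10, total=-6}
  after event 7 (t=34: DEL count): {max=10, total=-6}
  after event 8 (t=43: DEC max by 1): {max=9, total=-6}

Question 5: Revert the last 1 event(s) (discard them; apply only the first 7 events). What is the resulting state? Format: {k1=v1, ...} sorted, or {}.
Answer: {max=10, total=-6}

Derivation:
Keep first 7 events (discard last 1):
  after event 1 (t=3: INC max by 10): {max=10}
  after event 2 (t=9: DEC total by 10): {max=10, total=-10}
  after event 3 (t=16: INC count by 6): {count=6, max=10, total=-10}
  after event 4 (t=24: INC total by 1): {count=6, max=10, total=-9}
  after event 5 (t=27: INC total by 3): {count=6, max=10, total=-6}
  after event 6 (t=31: SET count = -5): {count=-5, max=10, total=-6}
  after event 7 (t=34: DEL count): {max=10, total=-6}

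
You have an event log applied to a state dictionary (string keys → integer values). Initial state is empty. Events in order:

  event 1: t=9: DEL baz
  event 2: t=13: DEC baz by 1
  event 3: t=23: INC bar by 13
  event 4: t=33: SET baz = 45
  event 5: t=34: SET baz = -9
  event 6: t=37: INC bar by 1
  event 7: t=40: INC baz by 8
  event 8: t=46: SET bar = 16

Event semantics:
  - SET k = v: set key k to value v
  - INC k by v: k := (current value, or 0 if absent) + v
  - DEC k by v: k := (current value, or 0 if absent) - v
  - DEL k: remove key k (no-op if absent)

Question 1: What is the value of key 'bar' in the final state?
Answer: 16

Derivation:
Track key 'bar' through all 8 events:
  event 1 (t=9: DEL baz): bar unchanged
  event 2 (t=13: DEC baz by 1): bar unchanged
  event 3 (t=23: INC bar by 13): bar (absent) -> 13
  event 4 (t=33: SET baz = 45): bar unchanged
  event 5 (t=34: SET baz = -9): bar unchanged
  event 6 (t=37: INC bar by 1): bar 13 -> 14
  event 7 (t=40: INC baz by 8): bar unchanged
  event 8 (t=46: SET bar = 16): bar 14 -> 16
Final: bar = 16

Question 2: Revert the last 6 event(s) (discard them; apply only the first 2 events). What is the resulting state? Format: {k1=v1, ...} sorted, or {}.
Answer: {baz=-1}

Derivation:
Keep first 2 events (discard last 6):
  after event 1 (t=9: DEL baz): {}
  after event 2 (t=13: DEC baz by 1): {baz=-1}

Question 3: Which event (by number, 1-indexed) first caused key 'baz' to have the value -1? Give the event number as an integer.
Answer: 2

Derivation:
Looking for first event where baz becomes -1:
  event 2: baz (absent) -> -1  <-- first match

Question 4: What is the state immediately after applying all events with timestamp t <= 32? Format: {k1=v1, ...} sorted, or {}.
Answer: {bar=13, baz=-1}

Derivation:
Apply events with t <= 32 (3 events):
  after event 1 (t=9: DEL baz): {}
  after event 2 (t=13: DEC baz by 1): {baz=-1}
  after event 3 (t=23: INC bar by 13): {bar=13, baz=-1}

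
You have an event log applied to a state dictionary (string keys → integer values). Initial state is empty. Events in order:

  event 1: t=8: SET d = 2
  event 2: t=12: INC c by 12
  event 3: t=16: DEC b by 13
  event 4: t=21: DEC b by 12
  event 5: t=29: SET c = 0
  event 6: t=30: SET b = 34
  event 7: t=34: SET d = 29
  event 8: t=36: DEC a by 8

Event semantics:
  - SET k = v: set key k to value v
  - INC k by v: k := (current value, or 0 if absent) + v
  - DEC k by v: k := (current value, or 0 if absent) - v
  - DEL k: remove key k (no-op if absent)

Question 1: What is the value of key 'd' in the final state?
Track key 'd' through all 8 events:
  event 1 (t=8: SET d = 2): d (absent) -> 2
  event 2 (t=12: INC c by 12): d unchanged
  event 3 (t=16: DEC b by 13): d unchanged
  event 4 (t=21: DEC b by 12): d unchanged
  event 5 (t=29: SET c = 0): d unchanged
  event 6 (t=30: SET b = 34): d unchanged
  event 7 (t=34: SET d = 29): d 2 -> 29
  event 8 (t=36: DEC a by 8): d unchanged
Final: d = 29

Answer: 29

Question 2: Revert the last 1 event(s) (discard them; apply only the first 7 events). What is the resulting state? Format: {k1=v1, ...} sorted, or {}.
Answer: {b=34, c=0, d=29}

Derivation:
Keep first 7 events (discard last 1):
  after event 1 (t=8: SET d = 2): {d=2}
  after event 2 (t=12: INC c by 12): {c=12, d=2}
  after event 3 (t=16: DEC b by 13): {b=-13, c=12, d=2}
  after event 4 (t=21: DEC b by 12): {b=-25, c=12, d=2}
  after event 5 (t=29: SET c = 0): {b=-25, c=0, d=2}
  after event 6 (t=30: SET b = 34): {b=34, c=0, d=2}
  after event 7 (t=34: SET d = 29): {b=34, c=0, d=29}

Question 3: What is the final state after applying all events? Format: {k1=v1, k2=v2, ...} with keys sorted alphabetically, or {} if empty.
Answer: {a=-8, b=34, c=0, d=29}

Derivation:
  after event 1 (t=8: SET d = 2): {d=2}
  after event 2 (t=12: INC c by 12): {c=12, d=2}
  after event 3 (t=16: DEC b by 13): {b=-13, c=12, d=2}
  after event 4 (t=21: DEC b by 12): {b=-25, c=12, d=2}
  after event 5 (t=29: SET c = 0): {b=-25, c=0, d=2}
  after event 6 (t=30: SET b = 34): {b=34, c=0, d=2}
  after event 7 (t=34: SET d = 29): {b=34, c=0, d=29}
  after event 8 (t=36: DEC a by 8): {a=-8, b=34, c=0, d=29}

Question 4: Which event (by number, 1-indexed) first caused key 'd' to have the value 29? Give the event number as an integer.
Looking for first event where d becomes 29:
  event 1: d = 2
  event 2: d = 2
  event 3: d = 2
  event 4: d = 2
  event 5: d = 2
  event 6: d = 2
  event 7: d 2 -> 29  <-- first match

Answer: 7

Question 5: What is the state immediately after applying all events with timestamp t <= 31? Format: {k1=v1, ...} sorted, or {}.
Apply events with t <= 31 (6 events):
  after event 1 (t=8: SET d = 2): {d=2}
  after event 2 (t=12: INC c by 12): {c=12, d=2}
  after event 3 (t=16: DEC b by 13): {b=-13, c=12, d=2}
  after event 4 (t=21: DEC b by 12): {b=-25, c=12, d=2}
  after event 5 (t=29: SET c = 0): {b=-25, c=0, d=2}
  after event 6 (t=30: SET b = 34): {b=34, c=0, d=2}

Answer: {b=34, c=0, d=2}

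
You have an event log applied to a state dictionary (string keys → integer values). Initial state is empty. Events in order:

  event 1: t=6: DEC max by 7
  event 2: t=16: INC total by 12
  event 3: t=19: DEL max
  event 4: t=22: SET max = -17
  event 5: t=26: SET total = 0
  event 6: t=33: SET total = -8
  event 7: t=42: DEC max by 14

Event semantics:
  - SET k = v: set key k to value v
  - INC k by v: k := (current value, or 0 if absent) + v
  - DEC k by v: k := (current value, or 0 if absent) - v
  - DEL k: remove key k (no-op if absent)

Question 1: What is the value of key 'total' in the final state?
Answer: -8

Derivation:
Track key 'total' through all 7 events:
  event 1 (t=6: DEC max by 7): total unchanged
  event 2 (t=16: INC total by 12): total (absent) -> 12
  event 3 (t=19: DEL max): total unchanged
  event 4 (t=22: SET max = -17): total unchanged
  event 5 (t=26: SET total = 0): total 12 -> 0
  event 6 (t=33: SET total = -8): total 0 -> -8
  event 7 (t=42: DEC max by 14): total unchanged
Final: total = -8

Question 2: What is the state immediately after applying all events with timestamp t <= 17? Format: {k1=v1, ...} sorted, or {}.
Answer: {max=-7, total=12}

Derivation:
Apply events with t <= 17 (2 events):
  after event 1 (t=6: DEC max by 7): {max=-7}
  after event 2 (t=16: INC total by 12): {max=-7, total=12}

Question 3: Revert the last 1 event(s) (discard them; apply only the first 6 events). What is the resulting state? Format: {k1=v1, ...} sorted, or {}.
Answer: {max=-17, total=-8}

Derivation:
Keep first 6 events (discard last 1):
  after event 1 (t=6: DEC max by 7): {max=-7}
  after event 2 (t=16: INC total by 12): {max=-7, total=12}
  after event 3 (t=19: DEL max): {total=12}
  after event 4 (t=22: SET max = -17): {max=-17, total=12}
  after event 5 (t=26: SET total = 0): {max=-17, total=0}
  after event 6 (t=33: SET total = -8): {max=-17, total=-8}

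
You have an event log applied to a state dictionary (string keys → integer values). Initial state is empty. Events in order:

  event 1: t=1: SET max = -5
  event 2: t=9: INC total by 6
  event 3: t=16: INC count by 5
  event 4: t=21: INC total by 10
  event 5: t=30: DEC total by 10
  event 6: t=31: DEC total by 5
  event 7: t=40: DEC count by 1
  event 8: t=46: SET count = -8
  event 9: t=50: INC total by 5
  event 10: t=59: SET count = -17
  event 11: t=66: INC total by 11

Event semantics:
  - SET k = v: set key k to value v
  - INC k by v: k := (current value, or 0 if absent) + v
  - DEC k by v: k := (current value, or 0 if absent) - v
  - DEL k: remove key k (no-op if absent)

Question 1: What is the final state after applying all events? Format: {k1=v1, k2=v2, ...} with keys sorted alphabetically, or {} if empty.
  after event 1 (t=1: SET max = -5): {max=-5}
  after event 2 (t=9: INC total by 6): {max=-5, total=6}
  after event 3 (t=16: INC count by 5): {count=5, max=-5, total=6}
  after event 4 (t=21: INC total by 10): {count=5, max=-5, total=16}
  after event 5 (t=30: DEC total by 10): {count=5, max=-5, total=6}
  after event 6 (t=31: DEC total by 5): {count=5, max=-5, total=1}
  after event 7 (t=40: DEC count by 1): {count=4, max=-5, total=1}
  after event 8 (t=46: SET count = -8): {count=-8, max=-5, total=1}
  after event 9 (t=50: INC total by 5): {count=-8, max=-5, total=6}
  after event 10 (t=59: SET count = -17): {count=-17, max=-5, total=6}
  after event 11 (t=66: INC total by 11): {count=-17, max=-5, total=17}

Answer: {count=-17, max=-5, total=17}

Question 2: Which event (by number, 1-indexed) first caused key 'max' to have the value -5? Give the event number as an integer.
Looking for first event where max becomes -5:
  event 1: max (absent) -> -5  <-- first match

Answer: 1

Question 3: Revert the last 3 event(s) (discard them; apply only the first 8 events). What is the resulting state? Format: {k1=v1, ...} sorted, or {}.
Keep first 8 events (discard last 3):
  after event 1 (t=1: SET max = -5): {max=-5}
  after event 2 (t=9: INC total by 6): {max=-5, total=6}
  after event 3 (t=16: INC count by 5): {count=5, max=-5, total=6}
  after event 4 (t=21: INC total by 10): {count=5, max=-5, total=16}
  after event 5 (t=30: DEC total by 10): {count=5, max=-5, total=6}
  after event 6 (t=31: DEC total by 5): {count=5, max=-5, total=1}
  after event 7 (t=40: DEC count by 1): {count=4, max=-5, total=1}
  after event 8 (t=46: SET count = -8): {count=-8, max=-5, total=1}

Answer: {count=-8, max=-5, total=1}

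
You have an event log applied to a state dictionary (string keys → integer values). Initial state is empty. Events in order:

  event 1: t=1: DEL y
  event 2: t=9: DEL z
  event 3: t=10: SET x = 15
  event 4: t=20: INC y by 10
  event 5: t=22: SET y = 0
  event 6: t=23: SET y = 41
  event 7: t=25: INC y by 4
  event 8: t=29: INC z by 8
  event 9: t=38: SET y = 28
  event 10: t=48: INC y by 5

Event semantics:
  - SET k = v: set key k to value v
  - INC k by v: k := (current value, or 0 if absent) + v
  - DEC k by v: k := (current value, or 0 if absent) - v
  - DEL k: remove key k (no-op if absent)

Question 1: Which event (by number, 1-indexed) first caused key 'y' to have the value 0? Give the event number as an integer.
Answer: 5

Derivation:
Looking for first event where y becomes 0:
  event 4: y = 10
  event 5: y 10 -> 0  <-- first match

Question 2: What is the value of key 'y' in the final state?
Track key 'y' through all 10 events:
  event 1 (t=1: DEL y): y (absent) -> (absent)
  event 2 (t=9: DEL z): y unchanged
  event 3 (t=10: SET x = 15): y unchanged
  event 4 (t=20: INC y by 10): y (absent) -> 10
  event 5 (t=22: SET y = 0): y 10 -> 0
  event 6 (t=23: SET y = 41): y 0 -> 41
  event 7 (t=25: INC y by 4): y 41 -> 45
  event 8 (t=29: INC z by 8): y unchanged
  event 9 (t=38: SET y = 28): y 45 -> 28
  event 10 (t=48: INC y by 5): y 28 -> 33
Final: y = 33

Answer: 33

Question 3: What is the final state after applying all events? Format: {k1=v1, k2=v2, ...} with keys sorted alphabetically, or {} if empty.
Answer: {x=15, y=33, z=8}

Derivation:
  after event 1 (t=1: DEL y): {}
  after event 2 (t=9: DEL z): {}
  after event 3 (t=10: SET x = 15): {x=15}
  after event 4 (t=20: INC y by 10): {x=15, y=10}
  after event 5 (t=22: SET y = 0): {x=15, y=0}
  after event 6 (t=23: SET y = 41): {x=15, y=41}
  after event 7 (t=25: INC y by 4): {x=15, y=45}
  after event 8 (t=29: INC z by 8): {x=15, y=45, z=8}
  after event 9 (t=38: SET y = 28): {x=15, y=28, z=8}
  after event 10 (t=48: INC y by 5): {x=15, y=33, z=8}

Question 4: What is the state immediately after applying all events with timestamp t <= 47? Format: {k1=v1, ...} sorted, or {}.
Apply events with t <= 47 (9 events):
  after event 1 (t=1: DEL y): {}
  after event 2 (t=9: DEL z): {}
  after event 3 (t=10: SET x = 15): {x=15}
  after event 4 (t=20: INC y by 10): {x=15, y=10}
  after event 5 (t=22: SET y = 0): {x=15, y=0}
  after event 6 (t=23: SET y = 41): {x=15, y=41}
  after event 7 (t=25: INC y by 4): {x=15, y=45}
  after event 8 (t=29: INC z by 8): {x=15, y=45, z=8}
  after event 9 (t=38: SET y = 28): {x=15, y=28, z=8}

Answer: {x=15, y=28, z=8}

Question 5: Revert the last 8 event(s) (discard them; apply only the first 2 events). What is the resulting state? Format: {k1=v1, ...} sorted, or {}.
Keep first 2 events (discard last 8):
  after event 1 (t=1: DEL y): {}
  after event 2 (t=9: DEL z): {}

Answer: {}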